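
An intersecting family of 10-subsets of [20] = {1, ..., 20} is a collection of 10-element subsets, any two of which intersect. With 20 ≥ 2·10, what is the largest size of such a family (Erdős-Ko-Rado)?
max |F| = C(19, 9) = 92378

The Erdős-Ko-Rado theorem states: for n ≥ 2k, an intersecting family of k-subsets of an n-element set has size at most C(n − 1, k − 1), with equality for 'star' families {A ⊆ [n] : |A| = k, i ∈ A} (fix an element i). For n = 20, k = 10: C(19, 9) = 92378.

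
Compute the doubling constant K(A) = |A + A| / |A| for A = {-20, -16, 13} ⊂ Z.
K = |A + A| / |A| = 6/3 = 2

Enumerate A + A = {a + b : a, b ∈ A}. With |A| = 3, there are |A|^2 = 9 ordered sum pairs; collecting distinct values, A + A = {-40, -36, -32, -7, -3, 26}, so |A + A| = 6. Thus K = 6/3 = 2. For comparison, the minimum possible |A + A| over all 3-element sets is 2·3 − 1 = 5 (so min K = 5/3), attained only by arithmetic progressions.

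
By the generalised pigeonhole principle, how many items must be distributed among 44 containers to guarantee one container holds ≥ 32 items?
n = (32 − 1)·44 + 1 = 1365

By the generalised pigeonhole principle, to guarantee some box contains ≥ r objects we need more than (r − 1) · k objects total. Threshold: n = (r − 1) · k + 1. With r = 32 and k = 44: n = 31 · 44 + 1 = 1364 + 1 = 1365. For n = 1364 = 31 · 44, we can put exactly 31 objects in every box, avoiding 32 in any single one — so 1365 is tight.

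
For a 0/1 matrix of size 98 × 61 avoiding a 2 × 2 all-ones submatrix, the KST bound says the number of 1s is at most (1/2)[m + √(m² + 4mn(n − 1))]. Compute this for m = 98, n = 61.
z(98, 61; 2, 2) ≤ (1/2)[98 + √(98² + 4·98·61·60)] = (1/2)[98 + √1444324] = 649.9002

Kővári–Sós–Turán: let r_1, ..., r_98 be the row sums and z = Σ r_i the total number of 1s. Each pair of columns can share at most one row with both entries 1 (else a 2×2 all-ones block appears), so Σ_i C(r_i, 2) ≤ C(61, 2) = 1830. By convexity Σ_i C(r_i, 2) ≥ 98·C(z/98, 2) = z(z − 98)/(2·98), giving z² − 98z − 98·61·60 ≤ 0 and hence z ≤ (1/2)[98 + √(9604 + 4·358680)] = (1/2)[98 + √1444324] ≈ (1/2)(98 + 1201.8003) = 649.9002.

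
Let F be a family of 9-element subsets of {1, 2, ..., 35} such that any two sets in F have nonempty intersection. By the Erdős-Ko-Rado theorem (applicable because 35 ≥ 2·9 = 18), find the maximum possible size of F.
max |F| = C(34, 8) = 18156204

Erdős-Ko-Rado (1961): when n ≥ 2k, max |F| = C(n−1, k−1). The bound is attained by the star {A : i ∈ A} for any fixed i ∈ [n]. Here C(35−1, 9−1) = C(34, 8) = 18156204.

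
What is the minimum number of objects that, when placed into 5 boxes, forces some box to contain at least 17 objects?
n = (17 − 1)·5 + 1 = 81

By the generalised pigeonhole principle, to guarantee some box contains ≥ r objects we need more than (r − 1) · k objects total. Threshold: n = (r − 1) · k + 1. With r = 17 and k = 5: n = 16 · 5 + 1 = 80 + 1 = 81. For n = 80 = 16 · 5, we can put exactly 16 objects in every box, avoiding 17 in any single one — so 81 is tight.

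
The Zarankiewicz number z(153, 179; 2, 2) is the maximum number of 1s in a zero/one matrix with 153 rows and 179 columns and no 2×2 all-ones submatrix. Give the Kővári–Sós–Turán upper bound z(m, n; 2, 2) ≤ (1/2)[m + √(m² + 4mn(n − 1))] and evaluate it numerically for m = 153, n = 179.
z(153, 179; 2, 2) ≤ (1/2)[153 + √(153² + 4·153·179·178)] = (1/2)[153 + √19522953] = 2285.7393

Kővári–Sós–Turán: let r_1, ..., r_153 be the row sums and z = Σ r_i the total number of 1s. Each pair of columns can share at most one row with both entries 1 (else a 2×2 all-ones block appears), so Σ_i C(r_i, 2) ≤ C(179, 2) = 15931. By convexity Σ_i C(r_i, 2) ≥ 153·C(z/153, 2) = z(z − 153)/(2·153), giving z² − 153z − 153·179·178 ≤ 0 and hence z ≤ (1/2)[153 + √(23409 + 4·4874886)] = (1/2)[153 + √19522953] ≈ (1/2)(153 + 4418.4786) = 2285.7393.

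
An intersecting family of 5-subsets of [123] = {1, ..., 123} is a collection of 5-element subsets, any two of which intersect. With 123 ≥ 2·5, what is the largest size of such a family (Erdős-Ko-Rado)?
max |F| = C(122, 4) = 8783390

The Erdős-Ko-Rado theorem states: for n ≥ 2k, an intersecting family of k-subsets of an n-element set has size at most C(n − 1, k − 1), with equality for 'star' families {A ⊆ [n] : |A| = k, i ∈ A} (fix an element i). For n = 123, k = 5: C(122, 4) = 8783390.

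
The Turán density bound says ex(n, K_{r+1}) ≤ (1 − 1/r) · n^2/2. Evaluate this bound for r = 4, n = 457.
Turán density bound = (3/4) · 457^2/2 = 626547/8 ≈ 78318.375

Turán's theorem: ex(n, K_{r+1}) is achieved by the complete r-partite Turán graph T(n, r) with parts as balanced as possible, and is at most (1 − 1/r) · n^2/2. For r = 4, n = 457: the density bound is (3/4) · 208849/2 = 626547/8 ≈ 78318.375. The integer-valued extremum is e(T(457, 4)) = 78318, which is strictly less than the density bound 626547/8 since 4 ∤ 457 (the parts of T(457, 4) cannot all be equal).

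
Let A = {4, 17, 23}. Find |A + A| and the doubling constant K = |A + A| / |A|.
K = |A + A| / |A| = 6/3 = 2

Enumerate A + A = {a + b : a, b ∈ A}. With |A| = 3, there are |A|^2 = 9 ordered sum pairs; collecting distinct values, A + A = {8, 21, 27, 34, 40, 46}, so |A + A| = 6. Thus K = 6/3 = 2. For comparison, the minimum possible |A + A| over all 3-element sets is 2·3 − 1 = 5 (so min K = 5/3), attained only by arithmetic progressions.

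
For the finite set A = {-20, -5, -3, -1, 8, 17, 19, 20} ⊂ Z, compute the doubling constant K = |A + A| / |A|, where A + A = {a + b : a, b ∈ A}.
K = |A + A| / |A| = 32/8 = 4

Enumerate A + A = {a + b : a, b ∈ A}. With |A| = 8, there are |A|^2 = 64 ordered sum pairs; collecting distinct values, A + A = {-40, -25, -23, -21, -12, -10, -8, -6, -4, -3, -2, -1, 0, 3, 5, 7, 12, 14, 15, 16, 17, 18, 19, 25, 27, 28, 34, 36, 37, 38, 39, 40}, so |A + A| = 32. Thus K = 32/8 = 4. For comparison, the minimum possible |A + A| over all 8-element sets is 2·8 − 1 = 15 (so min K = 15/8), attained only by arithmetic progressions.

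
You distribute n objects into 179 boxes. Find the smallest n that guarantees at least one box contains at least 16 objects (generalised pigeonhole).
n = (16 − 1)·179 + 1 = 2686

By the generalised pigeonhole principle, to guarantee some box contains ≥ r objects we need more than (r − 1) · k objects total. Threshold: n = (r − 1) · k + 1. With r = 16 and k = 179: n = 15 · 179 + 1 = 2685 + 1 = 2686. For n = 2685 = 15 · 179, we can put exactly 15 objects in every box, avoiding 16 in any single one — so 2686 is tight.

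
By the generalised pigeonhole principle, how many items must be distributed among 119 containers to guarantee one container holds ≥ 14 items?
n = (14 − 1)·119 + 1 = 1548

By the generalised pigeonhole principle, to guarantee some box contains ≥ r objects we need more than (r − 1) · k objects total. Threshold: n = (r − 1) · k + 1. With r = 14 and k = 119: n = 13 · 119 + 1 = 1547 + 1 = 1548. For n = 1547 = 13 · 119, we can put exactly 13 objects in every box, avoiding 14 in any single one — so 1548 is tight.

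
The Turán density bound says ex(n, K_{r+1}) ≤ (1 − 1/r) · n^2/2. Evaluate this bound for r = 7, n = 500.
Turán density bound = (6/7) · 500^2/2 = 750000/7 ≈ 107142.8571

Turán's theorem: ex(n, K_{r+1}) is achieved by the complete r-partite Turán graph T(n, r) with parts as balanced as possible, and is at most (1 − 1/r) · n^2/2. For r = 7, n = 500: the density bound is (6/7) · 250000/2 = 750000/7 ≈ 107142.8571. The integer-valued extremum is e(T(500, 7)) = 107142, which is strictly less than the density bound 750000/7 since 7 ∤ 500 (the parts of T(500, 7) cannot all be equal).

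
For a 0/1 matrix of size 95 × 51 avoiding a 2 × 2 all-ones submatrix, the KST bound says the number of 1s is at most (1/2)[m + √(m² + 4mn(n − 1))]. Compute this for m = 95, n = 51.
z(95, 51; 2, 2) ≤ (1/2)[95 + √(95² + 4·95·51·50)] = (1/2)[95 + √978025] = 541.9757

Kővári–Sós–Turán: let r_1, ..., r_95 be the row sums and z = Σ r_i the total number of 1s. Each pair of columns can share at most one row with both entries 1 (else a 2×2 all-ones block appears), so Σ_i C(r_i, 2) ≤ C(51, 2) = 1275. By convexity Σ_i C(r_i, 2) ≥ 95·C(z/95, 2) = z(z − 95)/(2·95), giving z² − 95z − 95·51·50 ≤ 0 and hence z ≤ (1/2)[95 + √(9025 + 4·242250)] = (1/2)[95 + √978025] ≈ (1/2)(95 + 988.9515) = 541.9757.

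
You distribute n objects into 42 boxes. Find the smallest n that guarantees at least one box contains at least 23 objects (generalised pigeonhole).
n = (23 − 1)·42 + 1 = 925

By the generalised pigeonhole principle, to guarantee some box contains ≥ r objects we need more than (r − 1) · k objects total. Threshold: n = (r − 1) · k + 1. With r = 23 and k = 42: n = 22 · 42 + 1 = 924 + 1 = 925. For n = 924 = 22 · 42, we can put exactly 22 objects in every box, avoiding 23 in any single one — so 925 is tight.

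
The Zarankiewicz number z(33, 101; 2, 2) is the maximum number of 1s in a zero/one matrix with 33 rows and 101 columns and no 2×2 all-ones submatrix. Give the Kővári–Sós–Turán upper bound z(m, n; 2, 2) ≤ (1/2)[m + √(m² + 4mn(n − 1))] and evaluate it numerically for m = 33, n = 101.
z(33, 101; 2, 2) ≤ (1/2)[33 + √(33² + 4·33·101·100)] = (1/2)[33 + √1334289] = 594.0571

Kővári–Sós–Turán: let r_1, ..., r_33 be the row sums and z = Σ r_i the total number of 1s. Each pair of columns can share at most one row with both entries 1 (else a 2×2 all-ones block appears), so Σ_i C(r_i, 2) ≤ C(101, 2) = 5050. By convexity Σ_i C(r_i, 2) ≥ 33·C(z/33, 2) = z(z − 33)/(2·33), giving z² − 33z − 33·101·100 ≤ 0 and hence z ≤ (1/2)[33 + √(1089 + 4·333300)] = (1/2)[33 + √1334289] ≈ (1/2)(33 + 1155.1143) = 594.0571.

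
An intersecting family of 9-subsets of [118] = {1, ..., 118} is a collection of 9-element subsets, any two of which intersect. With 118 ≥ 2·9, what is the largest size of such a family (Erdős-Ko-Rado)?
max |F| = C(117, 8) = 681927413310

Erdős-Ko-Rado (1961): when n ≥ 2k, max |F| = C(n−1, k−1). The bound is attained by the star {A : i ∈ A} for any fixed i ∈ [n]. Here C(118−1, 9−1) = C(117, 8) = 681927413310.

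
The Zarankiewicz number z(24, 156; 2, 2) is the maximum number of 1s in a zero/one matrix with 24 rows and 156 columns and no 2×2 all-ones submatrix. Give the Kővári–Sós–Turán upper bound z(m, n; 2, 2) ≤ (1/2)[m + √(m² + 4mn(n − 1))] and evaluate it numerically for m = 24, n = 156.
z(24, 156; 2, 2) ≤ (1/2)[24 + √(24² + 4·24·156·155)] = (1/2)[24 + √2321856] = 773.8819

Kővári–Sós–Turán: let r_1, ..., r_24 be the row sums and z = Σ r_i the total number of 1s. Each pair of columns can share at most one row with both entries 1 (else a 2×2 all-ones block appears), so Σ_i C(r_i, 2) ≤ C(156, 2) = 12090. By convexity Σ_i C(r_i, 2) ≥ 24·C(z/24, 2) = z(z − 24)/(2·24), giving z² − 24z − 24·156·155 ≤ 0 and hence z ≤ (1/2)[24 + √(576 + 4·580320)] = (1/2)[24 + √2321856] ≈ (1/2)(24 + 1523.7638) = 773.8819.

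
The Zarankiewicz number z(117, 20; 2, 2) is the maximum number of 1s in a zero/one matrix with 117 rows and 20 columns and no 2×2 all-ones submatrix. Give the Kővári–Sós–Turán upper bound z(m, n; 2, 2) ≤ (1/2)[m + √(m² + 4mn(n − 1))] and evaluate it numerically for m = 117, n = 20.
z(117, 20; 2, 2) ≤ (1/2)[117 + √(117² + 4·117·20·19)] = (1/2)[117 + √191529] = 277.3201

Kővári–Sós–Turán: let r_1, ..., r_117 be the row sums and z = Σ r_i the total number of 1s. Each pair of columns can share at most one row with both entries 1 (else a 2×2 all-ones block appears), so Σ_i C(r_i, 2) ≤ C(20, 2) = 190. By convexity Σ_i C(r_i, 2) ≥ 117·C(z/117, 2) = z(z − 117)/(2·117), giving z² − 117z − 117·20·19 ≤ 0 and hence z ≤ (1/2)[117 + √(13689 + 4·44460)] = (1/2)[117 + √191529] ≈ (1/2)(117 + 437.6403) = 277.3201.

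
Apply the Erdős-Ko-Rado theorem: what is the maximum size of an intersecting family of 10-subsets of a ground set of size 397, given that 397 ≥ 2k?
max |F| = C(396, 9) = 602180626588721180

Erdős-Ko-Rado (1961): when n ≥ 2k, max |F| = C(n−1, k−1). The bound is attained by the star {A : i ∈ A} for any fixed i ∈ [n]. Here C(397−1, 10−1) = C(396, 9) = 602180626588721180.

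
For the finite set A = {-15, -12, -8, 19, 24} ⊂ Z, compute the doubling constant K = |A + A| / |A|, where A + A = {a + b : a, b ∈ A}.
K = |A + A| / |A| = 15/5 = 3

Enumerate A + A = {a + b : a, b ∈ A}. With |A| = 5, there are |A|^2 = 25 ordered sum pairs; collecting distinct values, A + A = {-30, -27, -24, -23, -20, -16, 4, 7, 9, 11, 12, 16, 38, 43, 48}, so |A + A| = 15. Thus K = 15/5 = 3. For comparison, the minimum possible |A + A| over all 5-element sets is 2·5 − 1 = 9 (so min K = 9/5), attained only by arithmetic progressions.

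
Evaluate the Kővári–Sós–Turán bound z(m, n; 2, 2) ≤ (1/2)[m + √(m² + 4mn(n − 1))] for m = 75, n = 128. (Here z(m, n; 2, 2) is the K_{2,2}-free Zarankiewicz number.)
z(75, 128; 2, 2) ≤ (1/2)[75 + √(75² + 4·75·128·127)] = (1/2)[75 + √4882425] = 1142.3105

Kővári–Sós–Turán: let r_1, ..., r_75 be the row sums and z = Σ r_i the total number of 1s. Each pair of columns can share at most one row with both entries 1 (else a 2×2 all-ones block appears), so Σ_i C(r_i, 2) ≤ C(128, 2) = 8128. By convexity Σ_i C(r_i, 2) ≥ 75·C(z/75, 2) = z(z − 75)/(2·75), giving z² − 75z − 75·128·127 ≤ 0 and hence z ≤ (1/2)[75 + √(5625 + 4·1219200)] = (1/2)[75 + √4882425] ≈ (1/2)(75 + 2209.621) = 1142.3105.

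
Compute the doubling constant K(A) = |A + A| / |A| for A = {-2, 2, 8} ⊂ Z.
K = |A + A| / |A| = 6/3 = 2

Enumerate A + A = {a + b : a, b ∈ A}. With |A| = 3, there are |A|^2 = 9 ordered sum pairs; collecting distinct values, A + A = {-4, 0, 4, 6, 10, 16}, so |A + A| = 6. Thus K = 6/3 = 2. For comparison, the minimum possible |A + A| over all 3-element sets is 2·3 − 1 = 5 (so min K = 5/3), attained only by arithmetic progressions.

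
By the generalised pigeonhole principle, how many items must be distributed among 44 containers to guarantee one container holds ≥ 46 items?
n = (46 − 1)·44 + 1 = 1981

By the generalised pigeonhole principle, to guarantee some box contains ≥ r objects we need more than (r − 1) · k objects total. Threshold: n = (r − 1) · k + 1. With r = 46 and k = 44: n = 45 · 44 + 1 = 1980 + 1 = 1981. For n = 1980 = 45 · 44, we can put exactly 45 objects in every box, avoiding 46 in any single one — so 1981 is tight.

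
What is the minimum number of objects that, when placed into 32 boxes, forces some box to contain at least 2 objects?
n = (2 − 1)·32 + 1 = 33

By the generalised pigeonhole principle, to guarantee some box contains ≥ r objects we need more than (r − 1) · k objects total. Threshold: n = (r − 1) · k + 1. With r = 2 and k = 32: n = 1 · 32 + 1 = 32 + 1 = 33. For n = 32 = 1 · 32, we can put exactly 1 objects in every box, avoiding 2 in any single one — so 33 is tight.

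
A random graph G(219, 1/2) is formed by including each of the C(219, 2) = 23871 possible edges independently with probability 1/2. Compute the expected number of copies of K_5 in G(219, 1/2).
E[# K_5] = C(219, 5) · (1/2)^C(5, 2) = 4009325418 / 2^10 = 2004662709/512 ≈ 3915356.853516

For each 5-subset S of vertices (there are C(219, 5) = 4009325418 such S), let X_S = 1 if S induces a K_5 (all C(5, 2) = 10 edges present). Then P(X_S = 1) = (1/2)^10 = 1/1024. By linearity of expectation, E[# K_5] = C(219, 5) · (1/2)^10 = 4009325418 / 1024 = 2004662709/512 ≈ 3915356.853516.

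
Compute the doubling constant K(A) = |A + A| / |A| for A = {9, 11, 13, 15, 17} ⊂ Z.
K = |A + A| / |A| = 9/5

Enumerate A + A = {a + b : a, b ∈ A}. With |A| = 5, there are |A|^2 = 25 ordered sum pairs; collecting distinct values, A + A = {18, 20, 22, 24, 26, 28, 30, 32, 34}, so |A + A| = 9. Thus K = 9/5. Here |A + A| = 2|A| − 1 = 9, the minimum possible — so K = 9/5 is minimal, which holds iff A is an arithmetic progression.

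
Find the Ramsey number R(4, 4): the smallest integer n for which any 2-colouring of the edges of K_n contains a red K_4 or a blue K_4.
R(4, 4) = 18

Lower bound: an explicit 2-colouring of K_{17} (typically a Paley-type or other structured construction) avoids a red K_4 and a blue K_4, showing R(4, 4) > 17.
Upper bound: the Erdős–Szekeres recurrence R(r, t') ≤ R(r−1, t') + R(r, t'−1) yields R(4, 4) ≤ 18.
Hence R(4, 4) = 18.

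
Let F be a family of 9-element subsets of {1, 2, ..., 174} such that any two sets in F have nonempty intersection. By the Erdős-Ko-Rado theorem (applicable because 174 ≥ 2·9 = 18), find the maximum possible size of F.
max |F| = C(173, 8) = 16885720793019

The Erdős-Ko-Rado theorem states: for n ≥ 2k, an intersecting family of k-subsets of an n-element set has size at most C(n − 1, k − 1), with equality for 'star' families {A ⊆ [n] : |A| = k, i ∈ A} (fix an element i). For n = 174, k = 9: C(173, 8) = 16885720793019.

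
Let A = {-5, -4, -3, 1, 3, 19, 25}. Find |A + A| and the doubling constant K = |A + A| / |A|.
K = |A + A| / |A| = 24/7

Enumerate A + A = {a + b : a, b ∈ A}. With |A| = 7, there are |A|^2 = 49 ordered sum pairs; collecting distinct values, A + A = {-10, -9, -8, -7, -6, -4, -3, -2, -1, 0, 2, 4, 6, 14, 15, 16, 20, 21, 22, 26, 28, 38, 44, 50}, so |A + A| = 24. Thus K = 24/7. For comparison, the minimum possible |A + A| over all 7-element sets is 2·7 − 1 = 13 (so min K = 13/7), attained only by arithmetic progressions.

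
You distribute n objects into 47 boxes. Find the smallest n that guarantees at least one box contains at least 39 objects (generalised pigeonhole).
n = (39 − 1)·47 + 1 = 1787

By the generalised pigeonhole principle, to guarantee some box contains ≥ r objects we need more than (r − 1) · k objects total. Threshold: n = (r − 1) · k + 1. With r = 39 and k = 47: n = 38 · 47 + 1 = 1786 + 1 = 1787. For n = 1786 = 38 · 47, we can put exactly 38 objects in every box, avoiding 39 in any single one — so 1787 is tight.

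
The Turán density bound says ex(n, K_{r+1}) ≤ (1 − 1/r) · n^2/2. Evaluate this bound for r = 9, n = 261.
Turán density bound = (8/9) · 261^2/2 = 30276

Turán's theorem: ex(n, K_{r+1}) is achieved by the complete r-partite Turán graph T(n, r) with parts as balanced as possible, and is at most (1 − 1/r) · n^2/2. For r = 9, n = 261: the density bound is (8/9) · 68121/2 = 30276. Since 9 ∣ 261, the Turán graph T(261, 9) has parts of equal size 29, and its edge count e(T(261, 9)) = 30276 attains the density bound exactly.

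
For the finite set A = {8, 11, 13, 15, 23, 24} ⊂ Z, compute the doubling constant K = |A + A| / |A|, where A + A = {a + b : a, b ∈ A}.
K = |A + A| / |A| = 20/6 = 10/3

Enumerate A + A = {a + b : a, b ∈ A}. With |A| = 6, there are |A|^2 = 36 ordered sum pairs; collecting distinct values, A + A = {16, 19, 21, 22, 23, 24, 26, 28, 30, 31, 32, 34, 35, 36, 37, 38, 39, 46, 47, 48}, so |A + A| = 20. Thus K = 20/6 = 10/3. For comparison, the minimum possible |A + A| over all 6-element sets is 2·6 − 1 = 11 (so min K = 11/6), attained only by arithmetic progressions.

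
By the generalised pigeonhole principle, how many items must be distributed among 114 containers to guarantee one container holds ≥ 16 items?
n = (16 − 1)·114 + 1 = 1711

By the generalised pigeonhole principle, to guarantee some box contains ≥ r objects we need more than (r − 1) · k objects total. Threshold: n = (r − 1) · k + 1. With r = 16 and k = 114: n = 15 · 114 + 1 = 1710 + 1 = 1711. For n = 1710 = 15 · 114, we can put exactly 15 objects in every box, avoiding 16 in any single one — so 1711 is tight.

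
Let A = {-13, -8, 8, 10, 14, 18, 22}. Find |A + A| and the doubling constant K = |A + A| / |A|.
K = |A + A| / |A| = 25/7

Enumerate A + A = {a + b : a, b ∈ A}. With |A| = 7, there are |A|^2 = 49 ordered sum pairs; collecting distinct values, A + A = {-26, -21, -16, -5, -3, 0, 1, 2, 5, 6, 9, 10, 14, 16, 18, 20, 22, 24, 26, 28, 30, 32, 36, 40, 44}, so |A + A| = 25. Thus K = 25/7. For comparison, the minimum possible |A + A| over all 7-element sets is 2·7 − 1 = 13 (so min K = 13/7), attained only by arithmetic progressions.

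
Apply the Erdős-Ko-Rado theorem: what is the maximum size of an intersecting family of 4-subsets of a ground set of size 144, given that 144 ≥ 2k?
max |F| = C(143, 3) = 477191

The Erdős-Ko-Rado theorem states: for n ≥ 2k, an intersecting family of k-subsets of an n-element set has size at most C(n − 1, k − 1), with equality for 'star' families {A ⊆ [n] : |A| = k, i ∈ A} (fix an element i). For n = 144, k = 4: C(143, 3) = 477191.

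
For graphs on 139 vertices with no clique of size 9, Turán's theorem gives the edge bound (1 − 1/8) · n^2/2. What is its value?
Turán density bound = (7/8) · 139^2/2 = 135247/16 ≈ 8452.9375

Turán's theorem: ex(n, K_{r+1}) is achieved by the complete r-partite Turán graph T(n, r) with parts as balanced as possible, and is at most (1 − 1/r) · n^2/2. For r = 8, n = 139: the density bound is (7/8) · 19321/2 = 135247/16 ≈ 8452.9375. The integer-valued extremum is e(T(139, 8)) = 8452, which is strictly less than the density bound 135247/16 since 8 ∤ 139 (the parts of T(139, 8) cannot all be equal).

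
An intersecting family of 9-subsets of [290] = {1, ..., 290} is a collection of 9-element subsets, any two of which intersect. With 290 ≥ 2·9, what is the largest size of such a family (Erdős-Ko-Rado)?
max |F| = C(289, 8) = 1094501801769948

The Erdős-Ko-Rado theorem states: for n ≥ 2k, an intersecting family of k-subsets of an n-element set has size at most C(n − 1, k − 1), with equality for 'star' families {A ⊆ [n] : |A| = k, i ∈ A} (fix an element i). For n = 290, k = 9: C(289, 8) = 1094501801769948.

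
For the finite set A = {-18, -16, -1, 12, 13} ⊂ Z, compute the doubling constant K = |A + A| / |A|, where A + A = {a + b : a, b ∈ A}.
K = |A + A| / |A| = 15/5 = 3

Enumerate A + A = {a + b : a, b ∈ A}. With |A| = 5, there are |A|^2 = 25 ordered sum pairs; collecting distinct values, A + A = {-36, -34, -32, -19, -17, -6, -5, -4, -3, -2, 11, 12, 24, 25, 26}, so |A + A| = 15. Thus K = 15/5 = 3. For comparison, the minimum possible |A + A| over all 5-element sets is 2·5 − 1 = 9 (so min K = 9/5), attained only by arithmetic progressions.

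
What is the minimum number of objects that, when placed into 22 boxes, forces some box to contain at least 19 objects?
n = (19 − 1)·22 + 1 = 397

By the generalised pigeonhole principle, to guarantee some box contains ≥ r objects we need more than (r − 1) · k objects total. Threshold: n = (r − 1) · k + 1. With r = 19 and k = 22: n = 18 · 22 + 1 = 396 + 1 = 397. For n = 396 = 18 · 22, we can put exactly 18 objects in every box, avoiding 19 in any single one — so 397 is tight.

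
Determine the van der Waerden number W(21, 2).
W(21, 2) = 21 + 1 = 22

A 2-term AP is any pair of integers, so a monochromatic 2-AP exists iff some colour is used at least twice. With 21 colours, the colouring i ↦ i on {1, ..., 21} uses each colour once, avoiding any monochromatic pair, so W(21, 2) > 21. For {1, ..., 22}, pigeonhole forces two integers of the same colour, which form a monochromatic 2-AP. Hence W(21, 2) = 22.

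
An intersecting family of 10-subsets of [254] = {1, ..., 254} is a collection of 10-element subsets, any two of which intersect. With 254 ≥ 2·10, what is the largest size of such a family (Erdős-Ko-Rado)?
max |F| = C(253, 9) = 10134934163979625

The Erdős-Ko-Rado theorem states: for n ≥ 2k, an intersecting family of k-subsets of an n-element set has size at most C(n − 1, k − 1), with equality for 'star' families {A ⊆ [n] : |A| = k, i ∈ A} (fix an element i). For n = 254, k = 10: C(253, 9) = 10134934163979625.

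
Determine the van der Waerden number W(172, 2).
W(172, 2) = 172 + 1 = 173

A 2-term AP is any pair of integers, so a monochromatic 2-AP exists iff some colour is used at least twice. With 172 colours, the colouring i ↦ i on {1, ..., 172} uses each colour once, avoiding any monochromatic pair, so W(172, 2) > 172. For {1, ..., 173}, pigeonhole forces two integers of the same colour, which form a monochromatic 2-AP. Hence W(172, 2) = 173.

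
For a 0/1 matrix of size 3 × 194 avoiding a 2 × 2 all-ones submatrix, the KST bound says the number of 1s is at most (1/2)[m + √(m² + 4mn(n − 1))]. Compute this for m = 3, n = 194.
z(3, 194; 2, 2) ≤ (1/2)[3 + √(3² + 4·3·194·193)] = (1/2)[3 + √449313] = 336.6541

Kővári–Sós–Turán: let r_1, ..., r_3 be the row sums and z = Σ r_i the total number of 1s. Each pair of columns can share at most one row with both entries 1 (else a 2×2 all-ones block appears), so Σ_i C(r_i, 2) ≤ C(194, 2) = 18721. By convexity Σ_i C(r_i, 2) ≥ 3·C(z/3, 2) = z(z − 3)/(2·3), giving z² − 3z − 3·194·193 ≤ 0 and hence z ≤ (1/2)[3 + √(9 + 4·112326)] = (1/2)[3 + √449313] ≈ (1/2)(3 + 670.3081) = 336.6541.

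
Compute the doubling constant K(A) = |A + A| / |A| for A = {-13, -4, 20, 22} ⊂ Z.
K = |A + A| / |A| = 10/4 = 5/2

Enumerate A + A = {a + b : a, b ∈ A}. With |A| = 4, there are |A|^2 = 16 ordered sum pairs; collecting distinct values, A + A = {-26, -17, -8, 7, 9, 16, 18, 40, 42, 44}, so |A + A| = 10. Thus K = 10/4 = 5/2. For comparison, the minimum possible |A + A| over all 4-element sets is 2·4 − 1 = 7 (so min K = 7/4), attained only by arithmetic progressions.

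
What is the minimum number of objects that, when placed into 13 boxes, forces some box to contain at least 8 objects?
n = (8 − 1)·13 + 1 = 92

By the generalised pigeonhole principle, to guarantee some box contains ≥ r objects we need more than (r − 1) · k objects total. Threshold: n = (r − 1) · k + 1. With r = 8 and k = 13: n = 7 · 13 + 1 = 91 + 1 = 92. For n = 91 = 7 · 13, we can put exactly 7 objects in every box, avoiding 8 in any single one — so 92 is tight.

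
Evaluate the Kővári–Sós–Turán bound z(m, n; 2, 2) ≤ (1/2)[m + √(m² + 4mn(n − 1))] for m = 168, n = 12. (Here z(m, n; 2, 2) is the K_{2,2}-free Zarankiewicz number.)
z(168, 12; 2, 2) ≤ (1/2)[168 + √(168² + 4·168·12·11)] = (1/2)[168 + √116928] = 254.9737

Kővári–Sós–Turán: let r_1, ..., r_168 be the row sums and z = Σ r_i the total number of 1s. Each pair of columns can share at most one row with both entries 1 (else a 2×2 all-ones block appears), so Σ_i C(r_i, 2) ≤ C(12, 2) = 66. By convexity Σ_i C(r_i, 2) ≥ 168·C(z/168, 2) = z(z − 168)/(2·168), giving z² − 168z − 168·12·11 ≤ 0 and hence z ≤ (1/2)[168 + √(28224 + 4·22176)] = (1/2)[168 + √116928] ≈ (1/2)(168 + 341.9474) = 254.9737.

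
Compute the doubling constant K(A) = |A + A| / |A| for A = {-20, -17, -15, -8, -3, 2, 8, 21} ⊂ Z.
K = |A + A| / |A| = 32/8 = 4

Enumerate A + A = {a + b : a, b ∈ A}. With |A| = 8, there are |A|^2 = 64 ordered sum pairs; collecting distinct values, A + A = {-40, -37, -35, -34, -32, -30, -28, -25, -23, -20, -18, -16, -15, -13, -12, -11, -9, -7, -6, -1, 0, 1, 4, 5, 6, 10, 13, 16, 18, 23, 29, 42}, so |A + A| = 32. Thus K = 32/8 = 4. For comparison, the minimum possible |A + A| over all 8-element sets is 2·8 − 1 = 15 (so min K = 15/8), attained only by arithmetic progressions.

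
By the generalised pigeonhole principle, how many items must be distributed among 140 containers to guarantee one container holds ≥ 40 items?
n = (40 − 1)·140 + 1 = 5461

By the generalised pigeonhole principle, to guarantee some box contains ≥ r objects we need more than (r − 1) · k objects total. Threshold: n = (r − 1) · k + 1. With r = 40 and k = 140: n = 39 · 140 + 1 = 5460 + 1 = 5461. For n = 5460 = 39 · 140, we can put exactly 39 objects in every box, avoiding 40 in any single one — so 5461 is tight.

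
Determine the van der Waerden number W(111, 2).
W(111, 2) = 111 + 1 = 112

A 2-term AP is any pair of integers, so a monochromatic 2-AP exists iff some colour is used at least twice. With 111 colours, the colouring i ↦ i on {1, ..., 111} uses each colour once, avoiding any monochromatic pair, so W(111, 2) > 111. For {1, ..., 112}, pigeonhole forces two integers of the same colour, which form a monochromatic 2-AP. Hence W(111, 2) = 112.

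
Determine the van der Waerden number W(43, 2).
W(43, 2) = 43 + 1 = 44

A 2-term AP is any pair of integers, so a monochromatic 2-AP exists iff some colour is used at least twice. With 43 colours, the colouring i ↦ i on {1, ..., 43} uses each colour once, avoiding any monochromatic pair, so W(43, 2) > 43. For {1, ..., 44}, pigeonhole forces two integers of the same colour, which form a monochromatic 2-AP. Hence W(43, 2) = 44.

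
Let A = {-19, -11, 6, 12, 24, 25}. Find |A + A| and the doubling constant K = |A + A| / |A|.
K = |A + A| / |A| = 21/6 = 7/2

Enumerate A + A = {a + b : a, b ∈ A}. With |A| = 6, there are |A|^2 = 36 ordered sum pairs; collecting distinct values, A + A = {-38, -30, -22, -13, -7, -5, 1, 5, 6, 12, 13, 14, 18, 24, 30, 31, 36, 37, 48, 49, 50}, so |A + A| = 21. Thus K = 21/6 = 7/2. For comparison, the minimum possible |A + A| over all 6-element sets is 2·6 − 1 = 11 (so min K = 11/6), attained only by arithmetic progressions.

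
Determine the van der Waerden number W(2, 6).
W(2, 6) = 1132

This is a classical value, W(2, 6) = 1132, established by combining an explicit 2-colouring of {1, ..., 1131} with no monochromatic 6-AP (giving the lower bound W(2, 6) > 1131) and a finite case analysis / exhaustive computer search showing every 2-colouring of {1, ..., 1132} has such an AP.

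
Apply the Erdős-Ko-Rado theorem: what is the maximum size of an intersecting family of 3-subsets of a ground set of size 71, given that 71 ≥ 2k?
max |F| = C(70, 2) = 2415

The Erdős-Ko-Rado theorem states: for n ≥ 2k, an intersecting family of k-subsets of an n-element set has size at most C(n − 1, k − 1), with equality for 'star' families {A ⊆ [n] : |A| = k, i ∈ A} (fix an element i). For n = 71, k = 3: C(70, 2) = 2415.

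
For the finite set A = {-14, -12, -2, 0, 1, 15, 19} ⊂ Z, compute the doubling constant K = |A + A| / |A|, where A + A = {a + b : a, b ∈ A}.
K = |A + A| / |A| = 26/7

Enumerate A + A = {a + b : a, b ∈ A}. With |A| = 7, there are |A|^2 = 49 ordered sum pairs; collecting distinct values, A + A = {-28, -26, -24, -16, -14, -13, -12, -11, -4, -2, -1, 0, 1, 2, 3, 5, 7, 13, 15, 16, 17, 19, 20, 30, 34, 38}, so |A + A| = 26. Thus K = 26/7. For comparison, the minimum possible |A + A| over all 7-element sets is 2·7 − 1 = 13 (so min K = 13/7), attained only by arithmetic progressions.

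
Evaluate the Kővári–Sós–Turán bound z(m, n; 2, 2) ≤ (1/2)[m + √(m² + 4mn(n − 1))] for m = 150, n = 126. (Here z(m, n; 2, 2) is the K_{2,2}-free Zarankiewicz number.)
z(150, 126; 2, 2) ≤ (1/2)[150 + √(150² + 4·150·126·125)] = (1/2)[150 + √9472500] = 1613.8713

Kővári–Sós–Turán: let r_1, ..., r_150 be the row sums and z = Σ r_i the total number of 1s. Each pair of columns can share at most one row with both entries 1 (else a 2×2 all-ones block appears), so Σ_i C(r_i, 2) ≤ C(126, 2) = 7875. By convexity Σ_i C(r_i, 2) ≥ 150·C(z/150, 2) = z(z − 150)/(2·150), giving z² − 150z − 150·126·125 ≤ 0 and hence z ≤ (1/2)[150 + √(22500 + 4·2362500)] = (1/2)[150 + √9472500] ≈ (1/2)(150 + 3077.7427) = 1613.8713.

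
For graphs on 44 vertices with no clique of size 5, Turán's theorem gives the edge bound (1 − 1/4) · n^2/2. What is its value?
Turán density bound = (3/4) · 44^2/2 = 726

Turán's theorem: ex(n, K_{r+1}) is achieved by the complete r-partite Turán graph T(n, r) with parts as balanced as possible, and is at most (1 − 1/r) · n^2/2. For r = 4, n = 44: the density bound is (3/4) · 1936/2 = 726. Since 4 ∣ 44, the Turán graph T(44, 4) has parts of equal size 11, and its edge count e(T(44, 4)) = 726 attains the density bound exactly.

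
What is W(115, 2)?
W(115, 2) = 115 + 1 = 116

A 2-term AP is any pair of integers, so a monochromatic 2-AP exists iff some colour is used at least twice. With 115 colours, the colouring i ↦ i on {1, ..., 115} uses each colour once, avoiding any monochromatic pair, so W(115, 2) > 115. For {1, ..., 116}, pigeonhole forces two integers of the same colour, which form a monochromatic 2-AP. Hence W(115, 2) = 116.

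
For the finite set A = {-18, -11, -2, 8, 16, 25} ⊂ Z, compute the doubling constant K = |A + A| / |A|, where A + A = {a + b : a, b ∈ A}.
K = |A + A| / |A| = 20/6 = 10/3

Enumerate A + A = {a + b : a, b ∈ A}. With |A| = 6, there are |A|^2 = 36 ordered sum pairs; collecting distinct values, A + A = {-36, -29, -22, -20, -13, -10, -4, -3, -2, 5, 6, 7, 14, 16, 23, 24, 32, 33, 41, 50}, so |A + A| = 20. Thus K = 20/6 = 10/3. For comparison, the minimum possible |A + A| over all 6-element sets is 2·6 − 1 = 11 (so min K = 11/6), attained only by arithmetic progressions.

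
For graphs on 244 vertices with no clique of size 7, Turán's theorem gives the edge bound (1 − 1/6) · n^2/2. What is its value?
Turán density bound = (5/6) · 244^2/2 = 74420/3 ≈ 24806.6667

Turán's theorem: ex(n, K_{r+1}) is achieved by the complete r-partite Turán graph T(n, r) with parts as balanced as possible, and is at most (1 − 1/r) · n^2/2. For r = 6, n = 244: the density bound is (5/6) · 59536/2 = 74420/3 ≈ 24806.6667. The integer-valued extremum is e(T(244, 6)) = 24806, which is strictly less than the density bound 74420/3 since 6 ∤ 244 (the parts of T(244, 6) cannot all be equal).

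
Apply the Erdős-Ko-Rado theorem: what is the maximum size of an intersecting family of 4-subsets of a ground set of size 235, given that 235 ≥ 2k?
max |F| = C(234, 3) = 2108184

Erdős-Ko-Rado (1961): when n ≥ 2k, max |F| = C(n−1, k−1). The bound is attained by the star {A : i ∈ A} for any fixed i ∈ [n]. Here C(235−1, 4−1) = C(234, 3) = 2108184.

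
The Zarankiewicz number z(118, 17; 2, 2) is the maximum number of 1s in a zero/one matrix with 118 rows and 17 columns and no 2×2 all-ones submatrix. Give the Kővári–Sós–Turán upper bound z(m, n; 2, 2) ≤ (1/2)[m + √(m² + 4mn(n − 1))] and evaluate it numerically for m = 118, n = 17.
z(118, 17; 2, 2) ≤ (1/2)[118 + √(118² + 4·118·17·16)] = (1/2)[118 + √142308] = 247.6187

Kővári–Sós–Turán: let r_1, ..., r_118 be the row sums and z = Σ r_i the total number of 1s. Each pair of columns can share at most one row with both entries 1 (else a 2×2 all-ones block appears), so Σ_i C(r_i, 2) ≤ C(17, 2) = 136. By convexity Σ_i C(r_i, 2) ≥ 118·C(z/118, 2) = z(z − 118)/(2·118), giving z² − 118z − 118·17·16 ≤ 0 and hence z ≤ (1/2)[118 + √(13924 + 4·32096)] = (1/2)[118 + √142308] ≈ (1/2)(118 + 377.2373) = 247.6187.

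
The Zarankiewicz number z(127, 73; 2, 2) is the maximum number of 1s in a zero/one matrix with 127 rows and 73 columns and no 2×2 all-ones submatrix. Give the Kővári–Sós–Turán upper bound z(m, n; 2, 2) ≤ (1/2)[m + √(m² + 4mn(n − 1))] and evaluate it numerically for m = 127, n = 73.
z(127, 73; 2, 2) ≤ (1/2)[127 + √(127² + 4·127·73·72)] = (1/2)[127 + √2686177] = 882.978

Kővári–Sós–Turán: let r_1, ..., r_127 be the row sums and z = Σ r_i the total number of 1s. Each pair of columns can share at most one row with both entries 1 (else a 2×2 all-ones block appears), so Σ_i C(r_i, 2) ≤ C(73, 2) = 2628. By convexity Σ_i C(r_i, 2) ≥ 127·C(z/127, 2) = z(z − 127)/(2·127), giving z² − 127z − 127·73·72 ≤ 0 and hence z ≤ (1/2)[127 + √(16129 + 4·667512)] = (1/2)[127 + √2686177] ≈ (1/2)(127 + 1638.9561) = 882.978.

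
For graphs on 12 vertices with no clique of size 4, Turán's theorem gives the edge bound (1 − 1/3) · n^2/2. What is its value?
Turán density bound = (2/3) · 12^2/2 = 48

Turán's theorem: ex(n, K_{r+1}) is achieved by the complete r-partite Turán graph T(n, r) with parts as balanced as possible, and is at most (1 − 1/r) · n^2/2. For r = 3, n = 12: the density bound is (2/3) · 144/2 = 48. Since 3 ∣ 12, the Turán graph T(12, 3) has parts of equal size 4, and its edge count e(T(12, 3)) = 48 attains the density bound exactly.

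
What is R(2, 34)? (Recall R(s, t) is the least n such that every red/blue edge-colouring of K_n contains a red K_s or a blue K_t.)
R(2, 34) = 34

R(2, k) = k for all k ≥ 2: in a 2-colouring of K_k, either some edge is red (a red K_2) or all edges are blue (a blue K_k). And K_{33} coloured all-blue has no blue K_34, so R(2, 34) > 33. Hence R(2, 34) = 34.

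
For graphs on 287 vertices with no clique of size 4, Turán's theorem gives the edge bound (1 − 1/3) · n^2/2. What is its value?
Turán density bound = (2/3) · 287^2/2 = 82369/3 ≈ 27456.3333

Turán's theorem: ex(n, K_{r+1}) is achieved by the complete r-partite Turán graph T(n, r) with parts as balanced as possible, and is at most (1 − 1/r) · n^2/2. For r = 3, n = 287: the density bound is (2/3) · 82369/2 = 82369/3 ≈ 27456.3333. The integer-valued extremum is e(T(287, 3)) = 27456, which is strictly less than the density bound 82369/3 since 3 ∤ 287 (the parts of T(287, 3) cannot all be equal).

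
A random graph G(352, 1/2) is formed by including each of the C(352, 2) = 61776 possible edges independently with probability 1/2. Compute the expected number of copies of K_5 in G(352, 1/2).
E[# K_5] = C(352, 5) · (1/2)^C(5, 2) = 43766442720 / 2^10 = 1367701335/32 = 42740666.71875

For each 5-subset S of vertices (there are C(352, 5) = 43766442720 such S), let X_S = 1 if S induces a K_5 (all C(5, 2) = 10 edges present). Then P(X_S = 1) = (1/2)^10 = 1/1024. By linearity of expectation, E[# K_5] = C(352, 5) · (1/2)^10 = 43766442720 / 1024 = 1367701335/32 = 42740666.71875.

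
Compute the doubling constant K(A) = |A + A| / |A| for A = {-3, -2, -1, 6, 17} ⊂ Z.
K = |A + A| / |A| = 14/5

Enumerate A + A = {a + b : a, b ∈ A}. With |A| = 5, there are |A|^2 = 25 ordered sum pairs; collecting distinct values, A + A = {-6, -5, -4, -3, -2, 3, 4, 5, 12, 14, 15, 16, 23, 34}, so |A + A| = 14. Thus K = 14/5. For comparison, the minimum possible |A + A| over all 5-element sets is 2·5 − 1 = 9 (so min K = 9/5), attained only by arithmetic progressions.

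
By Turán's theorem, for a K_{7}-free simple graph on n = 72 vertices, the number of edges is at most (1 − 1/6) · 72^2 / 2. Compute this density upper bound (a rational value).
Turán density bound = (5/6) · 72^2/2 = 2160

Turán's theorem: ex(n, K_{r+1}) is achieved by the complete r-partite Turán graph T(n, r) with parts as balanced as possible, and is at most (1 − 1/r) · n^2/2. For r = 6, n = 72: the density bound is (5/6) · 5184/2 = 2160. Since 6 ∣ 72, the Turán graph T(72, 6) has parts of equal size 12, and its edge count e(T(72, 6)) = 2160 attains the density bound exactly.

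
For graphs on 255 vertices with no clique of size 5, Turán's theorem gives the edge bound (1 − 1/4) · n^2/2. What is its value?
Turán density bound = (3/4) · 255^2/2 = 195075/8 ≈ 24384.375

Turán's theorem: ex(n, K_{r+1}) is achieved by the complete r-partite Turán graph T(n, r) with parts as balanced as possible, and is at most (1 − 1/r) · n^2/2. For r = 4, n = 255: the density bound is (3/4) · 65025/2 = 195075/8 ≈ 24384.375. The integer-valued extremum is e(T(255, 4)) = 24384, which is strictly less than the density bound 195075/8 since 4 ∤ 255 (the parts of T(255, 4) cannot all be equal).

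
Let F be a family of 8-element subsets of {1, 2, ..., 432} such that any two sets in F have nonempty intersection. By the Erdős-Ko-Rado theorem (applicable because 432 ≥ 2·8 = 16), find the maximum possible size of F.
max |F| = C(431, 7) = 521966528787275

Erdős-Ko-Rado (1961): when n ≥ 2k, max |F| = C(n−1, k−1). The bound is attained by the star {A : i ∈ A} for any fixed i ∈ [n]. Here C(432−1, 8−1) = C(431, 7) = 521966528787275.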